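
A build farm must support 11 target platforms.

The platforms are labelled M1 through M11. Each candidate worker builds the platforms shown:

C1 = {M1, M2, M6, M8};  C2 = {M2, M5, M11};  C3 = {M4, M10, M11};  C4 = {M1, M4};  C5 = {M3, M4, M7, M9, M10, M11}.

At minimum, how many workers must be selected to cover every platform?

3

Take {C1, C2, C5}. Their union is {M1, M2, M3, M4, M5, M6, M7, M8, M9, M10, M11}, which is all 11 platforms.
Only C5 contains M3, so C5 is forced; the remaining 5 platforms need at least 2 more workers (each remaining worker adds at most 4) — so at least 3 workers are needed, and 3 is optimal.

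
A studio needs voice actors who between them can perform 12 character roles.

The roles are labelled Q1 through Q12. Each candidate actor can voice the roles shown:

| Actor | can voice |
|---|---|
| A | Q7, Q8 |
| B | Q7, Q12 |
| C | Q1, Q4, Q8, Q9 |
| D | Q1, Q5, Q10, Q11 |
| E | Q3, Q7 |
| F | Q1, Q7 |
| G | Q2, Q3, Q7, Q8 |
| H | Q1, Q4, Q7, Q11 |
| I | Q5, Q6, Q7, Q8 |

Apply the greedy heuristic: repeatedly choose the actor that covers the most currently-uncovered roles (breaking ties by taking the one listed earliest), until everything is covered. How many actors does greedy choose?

Greedy: pick C (covers 4 new) → pick D (covers 3 new) → pick G (covers 3 new) → pick B (covers 1 new) → pick I (covers 1 new). Total picks: 5.

5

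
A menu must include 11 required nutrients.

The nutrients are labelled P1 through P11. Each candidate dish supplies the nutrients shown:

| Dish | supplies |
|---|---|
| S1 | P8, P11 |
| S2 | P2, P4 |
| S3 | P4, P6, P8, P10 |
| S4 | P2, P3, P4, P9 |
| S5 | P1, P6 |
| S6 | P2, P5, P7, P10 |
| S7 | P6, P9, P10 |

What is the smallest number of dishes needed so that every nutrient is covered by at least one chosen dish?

4

Take {S1, S4, S5, S6}. Their union is {P1, P2, P3, P4, P5, P6, P7, P8, P9, P10, P11}, which is all 11 nutrients.
Only S5 contains P1, so S5 is forced; the remaining 9 nutrients need at least 3 more dishes (each remaining dish adds at most 4) — so at least 4 dishes are needed, and 4 is optimal.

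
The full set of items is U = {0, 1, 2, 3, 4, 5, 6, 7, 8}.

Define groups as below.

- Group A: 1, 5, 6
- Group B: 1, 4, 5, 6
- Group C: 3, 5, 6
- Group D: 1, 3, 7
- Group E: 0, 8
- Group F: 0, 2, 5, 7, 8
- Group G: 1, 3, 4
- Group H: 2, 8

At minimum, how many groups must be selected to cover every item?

B, C, and F cover everything between them: the union {0, 1, 2, 3, 4, 5, 6, 7, 8} is all of U.
No 2 of the 8 groups cover everything (all 28 combinations miss at least one item), so 3 is optimal.

3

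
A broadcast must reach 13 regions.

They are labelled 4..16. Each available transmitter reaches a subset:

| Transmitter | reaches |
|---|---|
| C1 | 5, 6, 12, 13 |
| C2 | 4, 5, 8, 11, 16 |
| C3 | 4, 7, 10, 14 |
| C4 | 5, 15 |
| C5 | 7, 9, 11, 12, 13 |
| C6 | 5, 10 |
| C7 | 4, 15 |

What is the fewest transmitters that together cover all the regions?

5

C1 and C2 and C3 and C5 and C7 together: C1 ∪ C2 ∪ C3 ∪ C5 ∪ C7 = {4, 5, 6, 7, 8, 9, 10, 11, 12, 13, 14, 15, 16} — every region is covered.
No 4 of the 7 transmitters cover everything (all 35 combinations miss at least one region), so 5 is optimal.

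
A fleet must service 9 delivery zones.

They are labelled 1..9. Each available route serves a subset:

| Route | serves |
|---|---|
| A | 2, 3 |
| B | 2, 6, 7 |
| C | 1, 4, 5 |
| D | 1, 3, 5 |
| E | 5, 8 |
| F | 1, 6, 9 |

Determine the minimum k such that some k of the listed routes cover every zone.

5

B and C and D and E and F together: B ∪ C ∪ D ∪ E ∪ F = {1, 2, 3, 4, 5, 6, 7, 8, 9} — every zone is covered.
No 4 of the 6 routes cover everything (all 15 combinations miss at least one zone), so 5 is optimal.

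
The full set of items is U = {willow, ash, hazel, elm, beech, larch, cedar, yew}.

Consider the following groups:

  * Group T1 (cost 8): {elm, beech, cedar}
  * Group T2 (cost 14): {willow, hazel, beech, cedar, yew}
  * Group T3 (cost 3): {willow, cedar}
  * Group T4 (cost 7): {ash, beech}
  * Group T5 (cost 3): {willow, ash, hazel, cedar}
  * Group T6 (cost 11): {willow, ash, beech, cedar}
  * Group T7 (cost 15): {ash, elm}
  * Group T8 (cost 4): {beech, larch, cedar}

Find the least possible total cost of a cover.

T1, T2, T5, T8 together cover every item (T1 ∪ T2 ∪ T5 ∪ T8 = {willow, ash, hazel, elm, beech, larch, cedar, yew}); total cost 8 + 14 + 3 + 4 = 29.
No covering selection has total cost below 29.

29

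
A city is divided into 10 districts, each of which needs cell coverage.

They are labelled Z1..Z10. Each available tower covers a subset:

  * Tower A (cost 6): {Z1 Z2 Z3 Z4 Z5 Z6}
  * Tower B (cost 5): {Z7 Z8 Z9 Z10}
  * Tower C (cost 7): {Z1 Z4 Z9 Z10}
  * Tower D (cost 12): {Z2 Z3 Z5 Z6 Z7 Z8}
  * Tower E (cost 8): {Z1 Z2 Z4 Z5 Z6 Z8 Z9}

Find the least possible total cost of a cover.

11

A, B together cover every district (A ∪ B = {Z1, Z2, Z3, Z4, Z5, Z6, Z7, Z8, Z9, Z10}); total cost 6 + 5 = 11.
No covering selection has total cost below 11.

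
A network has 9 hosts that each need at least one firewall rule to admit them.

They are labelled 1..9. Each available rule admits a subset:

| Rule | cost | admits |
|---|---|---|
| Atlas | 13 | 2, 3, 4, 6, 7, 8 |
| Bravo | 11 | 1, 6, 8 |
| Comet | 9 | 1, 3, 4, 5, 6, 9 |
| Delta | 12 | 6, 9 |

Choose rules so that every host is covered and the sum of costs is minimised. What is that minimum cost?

Atlas, Comet together cover every host (Atlas ∪ Comet = {1, 2, 3, 4, 5, 6, 7, 8, 9}); total cost 13 + 9 = 22.
No covering selection has total cost below 22.

22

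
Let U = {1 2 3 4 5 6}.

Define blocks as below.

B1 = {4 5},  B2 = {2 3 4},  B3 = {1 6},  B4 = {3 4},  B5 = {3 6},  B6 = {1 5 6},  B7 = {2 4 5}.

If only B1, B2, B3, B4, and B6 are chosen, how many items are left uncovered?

0

Union of B1, B2, B3, B4, B6 = {1, 2, 3, 4, 5, 6} — that's every item, so 0 are uncovered.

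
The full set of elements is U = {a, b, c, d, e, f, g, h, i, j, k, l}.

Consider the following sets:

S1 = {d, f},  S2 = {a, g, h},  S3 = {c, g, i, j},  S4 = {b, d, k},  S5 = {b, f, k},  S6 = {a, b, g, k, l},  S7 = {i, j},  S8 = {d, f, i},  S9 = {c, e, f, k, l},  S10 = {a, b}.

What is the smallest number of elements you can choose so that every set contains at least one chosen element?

Take T = {b, f, g, j}. Each listed set contains at least one of these, so T is a hitting set of size 4.
No choice of 3 elements meets every set, so 4 is the minimum.

4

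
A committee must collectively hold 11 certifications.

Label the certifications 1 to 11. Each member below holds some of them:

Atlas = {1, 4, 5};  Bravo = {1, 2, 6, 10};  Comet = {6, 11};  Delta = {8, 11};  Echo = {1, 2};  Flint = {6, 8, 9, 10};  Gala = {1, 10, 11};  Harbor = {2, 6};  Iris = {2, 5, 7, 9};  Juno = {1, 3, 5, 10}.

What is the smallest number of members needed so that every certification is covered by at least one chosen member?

Atlas and Bravo and Delta and Iris and Juno together: Atlas ∪ Bravo ∪ Delta ∪ Iris ∪ Juno = {1, 2, 3, 4, 5, 6, 7, 8, 9, 10, 11} — every certification is covered.
No 4 of the 10 members cover everything (all 210 combinations miss at least one certification), so 5 is optimal.

5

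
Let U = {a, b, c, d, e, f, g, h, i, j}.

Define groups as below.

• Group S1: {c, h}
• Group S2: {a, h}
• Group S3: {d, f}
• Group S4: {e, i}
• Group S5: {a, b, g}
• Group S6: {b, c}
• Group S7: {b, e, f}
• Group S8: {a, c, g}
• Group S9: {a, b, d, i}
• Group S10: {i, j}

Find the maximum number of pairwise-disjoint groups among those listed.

4

S2, S3, S6, S10 are pairwise disjoint (S2={a,h}; S3={d,f}; S6={b,c}; S10={i,j}).
Every remaining group overlaps one of these, and no 5 of the listed groups are pairwise disjoint, so 4 is the maximum.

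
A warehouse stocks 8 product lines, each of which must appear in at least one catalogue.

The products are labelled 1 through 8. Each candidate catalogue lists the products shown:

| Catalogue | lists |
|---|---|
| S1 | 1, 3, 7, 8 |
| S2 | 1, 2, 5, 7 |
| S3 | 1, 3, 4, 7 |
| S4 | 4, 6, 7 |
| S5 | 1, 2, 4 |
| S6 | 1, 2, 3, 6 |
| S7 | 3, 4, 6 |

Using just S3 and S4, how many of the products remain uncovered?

Union of S3, S4 = {1, 3, 4, 6, 7}.
Not covered: 2, 5, 8 — 3 products.

3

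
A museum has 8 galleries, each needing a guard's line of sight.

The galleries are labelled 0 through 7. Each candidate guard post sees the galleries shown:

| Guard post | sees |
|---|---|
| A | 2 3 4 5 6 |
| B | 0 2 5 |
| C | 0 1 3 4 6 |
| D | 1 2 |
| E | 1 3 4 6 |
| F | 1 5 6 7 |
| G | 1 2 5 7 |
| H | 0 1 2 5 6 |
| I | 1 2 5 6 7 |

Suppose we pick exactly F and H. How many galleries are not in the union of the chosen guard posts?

2

Union of F, H = {0, 1, 2, 5, 6, 7}.
Not covered: 3, 4 — 2 galleries.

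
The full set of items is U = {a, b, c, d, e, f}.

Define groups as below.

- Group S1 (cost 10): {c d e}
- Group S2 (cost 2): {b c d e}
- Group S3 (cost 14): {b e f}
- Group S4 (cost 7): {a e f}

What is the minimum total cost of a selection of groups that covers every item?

S2, S4 together cover every item (S2 ∪ S4 = {a, b, c, d, e, f}); total cost 2 + 7 = 9.
No covering selection has total cost below 9.

9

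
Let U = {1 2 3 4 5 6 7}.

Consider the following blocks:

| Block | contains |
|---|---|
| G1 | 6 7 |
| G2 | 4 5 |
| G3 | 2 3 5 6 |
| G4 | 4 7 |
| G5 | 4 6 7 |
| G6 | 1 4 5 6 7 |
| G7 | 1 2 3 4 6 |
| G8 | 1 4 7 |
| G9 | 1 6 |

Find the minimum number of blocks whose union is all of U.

2

G3 and G6 cover everything between them: the union {1, 2, 3, 4, 5, 6, 7} is all of U.
No single block has all 7 points (the largest, G6, has 5), so 2 is optimal.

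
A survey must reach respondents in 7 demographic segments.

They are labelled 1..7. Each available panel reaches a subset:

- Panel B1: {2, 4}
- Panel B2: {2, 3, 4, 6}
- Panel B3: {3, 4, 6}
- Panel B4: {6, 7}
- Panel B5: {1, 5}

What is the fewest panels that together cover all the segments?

3

Take {B2, B4, B5}. Their union is {1, 2, 3, 4, 5, 6, 7}, which is all 7 segments.
Only B5 contains 1, so B5 is forced; the remaining 5 segments need at least 2 more panels (each remaining panel adds at most 4) — so at least 3 panels are needed, and 3 is optimal.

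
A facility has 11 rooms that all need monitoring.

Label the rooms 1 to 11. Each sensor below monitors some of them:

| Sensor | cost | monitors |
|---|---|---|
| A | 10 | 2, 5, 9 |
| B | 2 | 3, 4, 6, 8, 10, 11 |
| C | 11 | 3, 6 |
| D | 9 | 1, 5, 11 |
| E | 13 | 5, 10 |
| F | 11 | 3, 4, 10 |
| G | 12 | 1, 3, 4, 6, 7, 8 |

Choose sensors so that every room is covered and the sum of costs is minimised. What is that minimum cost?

A, B, G together cover every room (A ∪ B ∪ G = {1, 2, 3, 4, 5, 6, 7, 8, 9, 10, 11}); total cost 10 + 2 + 12 = 24.
No covering selection has total cost below 24.

24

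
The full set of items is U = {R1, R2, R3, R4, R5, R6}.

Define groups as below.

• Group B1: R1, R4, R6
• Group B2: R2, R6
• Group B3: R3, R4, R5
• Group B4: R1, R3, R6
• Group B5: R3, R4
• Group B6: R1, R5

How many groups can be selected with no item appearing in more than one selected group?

3

B2, B5, B6 are pairwise disjoint (B2={R2,R6}; B5={R3,R4}; B6={R1,R5}).
Every remaining group overlaps one of these, and no 4 of the listed groups are pairwise disjoint, so 3 is the maximum.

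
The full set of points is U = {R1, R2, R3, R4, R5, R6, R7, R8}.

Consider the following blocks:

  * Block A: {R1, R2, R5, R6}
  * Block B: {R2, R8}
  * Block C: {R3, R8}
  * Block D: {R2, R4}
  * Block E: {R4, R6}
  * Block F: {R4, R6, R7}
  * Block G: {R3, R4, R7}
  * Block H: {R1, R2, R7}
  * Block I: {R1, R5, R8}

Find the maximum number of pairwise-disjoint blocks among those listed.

C, E, H are pairwise disjoint (C={R3,R8}; E={R4,R6}; H={R1,R2,R7}).
Every remaining block overlaps one of these, and no 4 of the listed blocks are pairwise disjoint, so 3 is the maximum.

3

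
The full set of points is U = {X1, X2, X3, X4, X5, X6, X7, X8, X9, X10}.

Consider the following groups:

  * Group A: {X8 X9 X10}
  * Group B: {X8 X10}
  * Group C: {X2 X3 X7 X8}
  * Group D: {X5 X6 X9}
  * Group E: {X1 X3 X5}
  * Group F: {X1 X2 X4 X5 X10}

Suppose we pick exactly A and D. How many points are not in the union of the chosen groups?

5

Union of A, D = {X5, X6, X8, X9, X10}.
Not covered: X1, X2, X3, X4, X7 — 5 points.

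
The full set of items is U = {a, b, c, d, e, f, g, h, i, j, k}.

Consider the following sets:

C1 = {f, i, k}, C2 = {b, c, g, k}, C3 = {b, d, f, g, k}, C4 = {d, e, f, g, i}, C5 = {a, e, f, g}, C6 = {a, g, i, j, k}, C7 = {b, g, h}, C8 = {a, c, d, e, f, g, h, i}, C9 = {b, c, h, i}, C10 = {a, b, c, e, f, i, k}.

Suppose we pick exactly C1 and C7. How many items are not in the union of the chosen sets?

Union of C1, C7 = {b, f, g, h, i, k}.
Not covered: a, c, d, e, j — 5 items.

5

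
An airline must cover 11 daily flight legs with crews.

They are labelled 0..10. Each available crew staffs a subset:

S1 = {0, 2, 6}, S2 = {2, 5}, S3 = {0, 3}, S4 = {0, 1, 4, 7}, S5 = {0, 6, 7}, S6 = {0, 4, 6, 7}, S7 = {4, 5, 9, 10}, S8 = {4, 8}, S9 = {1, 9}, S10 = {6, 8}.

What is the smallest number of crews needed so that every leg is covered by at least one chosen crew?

Take {S2, S3, S4, S7, S10}. Their union is {0, 1, 2, 3, 4, 5, 6, 7, 8, 9, 10}, which is all 11 legs.
No 4 of the 10 crews cover everything (all 210 combinations miss at least one leg), so 5 is optimal.

5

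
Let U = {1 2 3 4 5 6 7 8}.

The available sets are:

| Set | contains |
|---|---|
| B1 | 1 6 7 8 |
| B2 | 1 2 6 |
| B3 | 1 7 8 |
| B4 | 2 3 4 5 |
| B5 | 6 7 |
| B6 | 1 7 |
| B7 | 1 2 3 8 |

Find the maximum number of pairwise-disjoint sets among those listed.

B4, B6 are pairwise disjoint (B4={2,3,4,5}; B6={1,7}).
Every remaining set overlaps one of these, and no 3 of the listed sets are pairwise disjoint, so 2 is the maximum.

2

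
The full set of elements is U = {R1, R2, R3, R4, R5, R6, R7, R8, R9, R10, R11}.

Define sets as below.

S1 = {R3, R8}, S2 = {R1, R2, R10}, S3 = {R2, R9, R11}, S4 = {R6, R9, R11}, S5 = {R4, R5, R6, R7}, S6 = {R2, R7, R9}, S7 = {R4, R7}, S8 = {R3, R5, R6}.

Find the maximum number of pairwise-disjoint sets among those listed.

S1, S2, S4, S7 are pairwise disjoint (S1={R3,R8}; S2={R1,R2,R10}; S4={R6,R9,R11}; S7={R4,R7}).
Every remaining set overlaps one of these, and no 5 of the listed sets are pairwise disjoint, so 4 is the maximum.

4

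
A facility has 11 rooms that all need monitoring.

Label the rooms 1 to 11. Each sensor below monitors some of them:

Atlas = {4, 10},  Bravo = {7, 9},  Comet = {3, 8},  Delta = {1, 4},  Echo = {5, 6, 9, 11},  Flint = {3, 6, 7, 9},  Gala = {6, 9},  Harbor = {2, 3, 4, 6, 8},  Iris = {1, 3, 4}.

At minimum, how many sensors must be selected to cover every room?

Take {Atlas, Delta, Echo, Flint, Harbor}. Their union is {1, 2, 3, 4, 5, 6, 7, 8, 9, 10, 11}, which is all 11 rooms.
No 4 of the 9 sensors cover everything (all 126 combinations miss at least one room), so 5 is optimal.

5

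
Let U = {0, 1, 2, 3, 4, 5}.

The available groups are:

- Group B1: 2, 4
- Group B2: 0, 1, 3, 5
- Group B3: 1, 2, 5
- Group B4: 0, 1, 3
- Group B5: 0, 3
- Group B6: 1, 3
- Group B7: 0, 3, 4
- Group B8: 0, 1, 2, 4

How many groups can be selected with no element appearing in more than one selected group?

B3, B7 are pairwise disjoint (B3={1,2,5}; B7={0,3,4}).
Every remaining group overlaps one of these, and no 3 of the listed groups are pairwise disjoint, so 2 is the maximum.

2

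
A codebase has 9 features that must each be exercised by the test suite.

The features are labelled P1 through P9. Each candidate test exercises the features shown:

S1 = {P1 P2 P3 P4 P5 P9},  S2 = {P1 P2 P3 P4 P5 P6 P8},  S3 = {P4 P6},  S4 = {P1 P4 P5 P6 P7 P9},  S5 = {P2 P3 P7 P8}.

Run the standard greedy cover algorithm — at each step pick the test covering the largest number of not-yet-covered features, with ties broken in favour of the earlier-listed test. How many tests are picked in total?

2

Greedy: pick S2 (covers 7 new) → pick S4 (covers 2 new). Total picks: 2.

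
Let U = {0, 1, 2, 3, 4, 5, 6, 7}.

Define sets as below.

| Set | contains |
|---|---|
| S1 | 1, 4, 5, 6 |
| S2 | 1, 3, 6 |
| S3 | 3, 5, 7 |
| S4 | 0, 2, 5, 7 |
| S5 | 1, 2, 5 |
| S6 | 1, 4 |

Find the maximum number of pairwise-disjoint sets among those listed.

S3, S6 are pairwise disjoint (S3={3,5,7}; S6={1,4}).
Every remaining set overlaps one of these, and no 3 of the listed sets are pairwise disjoint, so 2 is the maximum.

2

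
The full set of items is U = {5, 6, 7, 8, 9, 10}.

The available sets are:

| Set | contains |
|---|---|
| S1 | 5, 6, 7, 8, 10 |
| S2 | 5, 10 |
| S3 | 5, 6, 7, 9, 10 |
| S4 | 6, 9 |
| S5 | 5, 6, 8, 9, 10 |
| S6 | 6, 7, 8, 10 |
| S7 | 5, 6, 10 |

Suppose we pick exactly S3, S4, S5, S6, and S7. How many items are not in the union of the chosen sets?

Union of S3, S4, S5, S6, S7 = {5, 6, 7, 8, 9, 10} — that's every item, so 0 are uncovered.

0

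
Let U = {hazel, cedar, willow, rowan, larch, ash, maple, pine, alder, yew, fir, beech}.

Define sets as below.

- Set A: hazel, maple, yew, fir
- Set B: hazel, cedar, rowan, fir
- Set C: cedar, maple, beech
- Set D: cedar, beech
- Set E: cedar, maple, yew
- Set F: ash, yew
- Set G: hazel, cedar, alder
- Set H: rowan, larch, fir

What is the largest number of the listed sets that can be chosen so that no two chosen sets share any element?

3

C, F, H are pairwise disjoint (C={cedar,maple,beech}; F={ash,yew}; H={rowan,larch,fir}).
Every remaining set overlaps one of these, and no 4 of the listed sets are pairwise disjoint, so 3 is the maximum.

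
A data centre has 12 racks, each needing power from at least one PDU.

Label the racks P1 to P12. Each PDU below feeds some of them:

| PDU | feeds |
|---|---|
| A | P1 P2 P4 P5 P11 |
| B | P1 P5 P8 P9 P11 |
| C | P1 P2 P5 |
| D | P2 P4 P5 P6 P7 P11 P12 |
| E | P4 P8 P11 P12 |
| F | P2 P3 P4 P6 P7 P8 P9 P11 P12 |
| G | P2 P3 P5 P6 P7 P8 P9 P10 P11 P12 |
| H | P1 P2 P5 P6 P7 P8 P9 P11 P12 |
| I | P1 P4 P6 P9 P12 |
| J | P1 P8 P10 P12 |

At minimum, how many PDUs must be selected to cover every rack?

2

Take {A, G}. Their union is {P1, P2, P3, P4, P5, P6, P7, P8, P9, P10, P11, P12}, which is all 12 racks.
No single PDU has all 12 racks (the largest, G, has 10), so 2 is optimal.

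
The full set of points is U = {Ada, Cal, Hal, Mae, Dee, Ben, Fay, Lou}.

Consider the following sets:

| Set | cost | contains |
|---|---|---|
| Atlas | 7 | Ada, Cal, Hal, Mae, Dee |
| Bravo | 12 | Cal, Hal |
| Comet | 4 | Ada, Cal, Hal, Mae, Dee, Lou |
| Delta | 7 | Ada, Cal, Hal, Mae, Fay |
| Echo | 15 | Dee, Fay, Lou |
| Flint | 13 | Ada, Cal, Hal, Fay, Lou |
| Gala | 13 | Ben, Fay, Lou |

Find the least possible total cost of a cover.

17

Comet, Gala together cover every point (Comet ∪ Gala = {Ada, Cal, Hal, Mae, Dee, Ben, Fay, Lou}); total cost 4 + 13 = 17.
No covering selection has total cost below 17.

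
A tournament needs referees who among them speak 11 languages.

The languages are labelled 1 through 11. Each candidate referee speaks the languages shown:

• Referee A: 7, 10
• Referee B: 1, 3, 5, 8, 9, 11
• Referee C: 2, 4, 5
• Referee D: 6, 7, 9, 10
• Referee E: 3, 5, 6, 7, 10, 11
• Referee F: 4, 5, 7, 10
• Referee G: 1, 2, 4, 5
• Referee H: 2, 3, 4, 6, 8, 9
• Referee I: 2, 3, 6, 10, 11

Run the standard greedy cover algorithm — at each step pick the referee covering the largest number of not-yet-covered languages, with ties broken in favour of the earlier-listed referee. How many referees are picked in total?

3

Greedy: pick B (covers 6 new) → pick D (covers 3 new) → pick C (covers 2 new). Total picks: 3.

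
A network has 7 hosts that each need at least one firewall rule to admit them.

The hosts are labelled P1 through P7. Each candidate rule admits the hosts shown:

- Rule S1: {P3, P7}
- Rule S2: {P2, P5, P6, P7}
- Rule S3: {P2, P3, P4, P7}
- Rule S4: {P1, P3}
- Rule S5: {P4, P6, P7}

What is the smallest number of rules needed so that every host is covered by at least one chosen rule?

3

S2 and S3 and S4 together: S2 ∪ S3 ∪ S4 = {P1, P2, P3, P4, P5, P6, P7} — every host is covered.
Only S4 contains P1, so S4 is forced; the remaining 5 hosts need at least 2 more rules (each remaining rule adds at most 4) — so at least 3 rules are needed, and 3 is optimal.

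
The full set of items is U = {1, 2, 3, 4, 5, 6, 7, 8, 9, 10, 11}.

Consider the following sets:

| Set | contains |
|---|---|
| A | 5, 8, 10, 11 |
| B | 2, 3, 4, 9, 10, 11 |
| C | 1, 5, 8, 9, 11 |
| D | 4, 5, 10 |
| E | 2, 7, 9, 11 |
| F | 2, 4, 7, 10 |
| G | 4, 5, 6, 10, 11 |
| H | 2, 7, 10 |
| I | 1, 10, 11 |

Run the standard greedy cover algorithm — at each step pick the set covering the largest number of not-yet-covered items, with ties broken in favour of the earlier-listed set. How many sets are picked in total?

4

Greedy: pick B (covers 6 new) → pick C (covers 3 new) → pick E (covers 1 new) → pick G (covers 1 new). Total picks: 4.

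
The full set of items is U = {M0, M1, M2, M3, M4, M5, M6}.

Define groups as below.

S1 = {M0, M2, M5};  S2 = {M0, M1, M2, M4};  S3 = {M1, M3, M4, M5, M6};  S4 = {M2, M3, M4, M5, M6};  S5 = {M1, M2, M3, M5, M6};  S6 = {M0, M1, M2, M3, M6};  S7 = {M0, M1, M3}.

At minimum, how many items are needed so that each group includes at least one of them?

2

Take H = {M2, M3}. Each listed group contains at least one of these, so H is a hitting set of size 2.
No single item lies in every group, so at least 2 are needed and 2 is optimal.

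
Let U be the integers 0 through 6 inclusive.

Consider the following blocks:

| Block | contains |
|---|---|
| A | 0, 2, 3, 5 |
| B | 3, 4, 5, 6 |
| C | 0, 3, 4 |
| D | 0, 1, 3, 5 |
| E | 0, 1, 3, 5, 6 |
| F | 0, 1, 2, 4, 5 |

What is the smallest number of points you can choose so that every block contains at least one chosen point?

The 2 points {1, 3} hit every block.
No single point lies in every block, so at least 2 are needed and 2 is optimal.

2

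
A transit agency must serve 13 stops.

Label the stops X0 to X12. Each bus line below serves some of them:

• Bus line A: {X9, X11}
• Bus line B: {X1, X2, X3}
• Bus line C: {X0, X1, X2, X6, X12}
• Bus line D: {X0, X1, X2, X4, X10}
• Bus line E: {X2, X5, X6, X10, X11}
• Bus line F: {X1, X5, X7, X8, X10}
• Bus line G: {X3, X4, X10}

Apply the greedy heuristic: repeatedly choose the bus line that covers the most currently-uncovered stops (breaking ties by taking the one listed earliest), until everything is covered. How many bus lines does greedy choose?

Greedy: pick C (covers 5 new) → pick F (covers 4 new) → pick A (covers 2 new) → pick G (covers 2 new). Total picks: 4.

4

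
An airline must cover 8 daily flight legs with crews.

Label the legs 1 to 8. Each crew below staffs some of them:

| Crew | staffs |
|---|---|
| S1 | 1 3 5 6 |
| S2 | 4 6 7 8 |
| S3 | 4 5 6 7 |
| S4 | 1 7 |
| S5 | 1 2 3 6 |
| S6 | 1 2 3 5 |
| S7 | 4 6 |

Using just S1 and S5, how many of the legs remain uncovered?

3

Union of S1, S5 = {1, 2, 3, 5, 6}.
Not covered: 4, 7, 8 — 3 legs.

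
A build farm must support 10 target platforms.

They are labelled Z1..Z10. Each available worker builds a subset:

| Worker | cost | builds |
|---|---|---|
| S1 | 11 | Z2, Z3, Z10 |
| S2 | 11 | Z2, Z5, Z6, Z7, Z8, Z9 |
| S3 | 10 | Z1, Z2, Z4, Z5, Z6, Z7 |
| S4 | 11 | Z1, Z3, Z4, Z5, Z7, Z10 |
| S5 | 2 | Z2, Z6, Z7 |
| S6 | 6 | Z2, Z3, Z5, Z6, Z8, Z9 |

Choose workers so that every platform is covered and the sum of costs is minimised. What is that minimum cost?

S4, S6 together cover every platform (S4 ∪ S6 = {Z1, Z2, Z3, Z4, Z5, Z6, Z7, Z8, Z9, Z10}); total cost 11 + 6 = 17.
The greedy pick S5, S6, S4 costs 19; no covering selection beats 17.

17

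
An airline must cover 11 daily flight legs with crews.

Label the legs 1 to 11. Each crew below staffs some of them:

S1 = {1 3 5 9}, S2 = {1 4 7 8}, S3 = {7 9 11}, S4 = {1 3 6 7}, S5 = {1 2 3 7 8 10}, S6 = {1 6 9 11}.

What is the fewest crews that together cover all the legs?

4

Take {S1, S2, S5, S6}. Their union is {1, 2, 3, 4, 5, 6, 7, 8, 9, 10, 11}, which is all 11 legs.
Only S2 contains 4, so S2 is forced; the remaining 7 legs need at least 3 more crews (each remaining crew adds at most 3) — so at least 4 crews are needed, and 4 is optimal.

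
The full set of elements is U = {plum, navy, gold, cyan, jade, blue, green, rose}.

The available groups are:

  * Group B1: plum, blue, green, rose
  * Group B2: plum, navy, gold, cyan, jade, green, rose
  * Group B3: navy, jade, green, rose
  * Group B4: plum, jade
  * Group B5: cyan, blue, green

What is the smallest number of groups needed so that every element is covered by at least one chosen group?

Take {B1, B2}. Their union is {plum, navy, gold, cyan, jade, blue, green, rose}, which is all 8 elements.
No single group has all 8 elements (the largest, B2, has 7), so 2 is optimal.

2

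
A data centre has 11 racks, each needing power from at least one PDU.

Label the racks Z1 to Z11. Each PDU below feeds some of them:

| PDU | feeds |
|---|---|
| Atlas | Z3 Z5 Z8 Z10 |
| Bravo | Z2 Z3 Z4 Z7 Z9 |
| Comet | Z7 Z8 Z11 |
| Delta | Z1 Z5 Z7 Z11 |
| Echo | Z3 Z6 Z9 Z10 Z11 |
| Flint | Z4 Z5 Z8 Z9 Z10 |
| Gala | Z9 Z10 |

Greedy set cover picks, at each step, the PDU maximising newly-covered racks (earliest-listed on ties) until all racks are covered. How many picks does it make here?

4

Greedy: pick Bravo (covers 5 new) → pick Atlas (covers 3 new) → pick Delta (covers 2 new) → pick Echo (covers 1 new). Total picks: 4.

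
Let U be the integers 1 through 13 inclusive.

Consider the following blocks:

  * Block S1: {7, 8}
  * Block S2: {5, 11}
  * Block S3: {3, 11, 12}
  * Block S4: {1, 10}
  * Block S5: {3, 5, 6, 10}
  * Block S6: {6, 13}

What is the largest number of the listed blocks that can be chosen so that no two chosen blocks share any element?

S1, S3, S4, S6 are pairwise disjoint (S1={7,8}; S3={3,11,12}; S4={1,10}; S6={6,13}).
Every remaining block overlaps one of these, and no 5 of the listed blocks are pairwise disjoint, so 4 is the maximum.

4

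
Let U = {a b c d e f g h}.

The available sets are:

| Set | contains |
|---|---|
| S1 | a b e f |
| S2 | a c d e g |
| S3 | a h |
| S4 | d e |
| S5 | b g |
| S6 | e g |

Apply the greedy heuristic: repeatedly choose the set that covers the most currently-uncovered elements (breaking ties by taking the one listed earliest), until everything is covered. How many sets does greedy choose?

Greedy: pick S2 (covers 5 new) → pick S1 (covers 2 new) → pick S3 (covers 1 new). Total picks: 3.

3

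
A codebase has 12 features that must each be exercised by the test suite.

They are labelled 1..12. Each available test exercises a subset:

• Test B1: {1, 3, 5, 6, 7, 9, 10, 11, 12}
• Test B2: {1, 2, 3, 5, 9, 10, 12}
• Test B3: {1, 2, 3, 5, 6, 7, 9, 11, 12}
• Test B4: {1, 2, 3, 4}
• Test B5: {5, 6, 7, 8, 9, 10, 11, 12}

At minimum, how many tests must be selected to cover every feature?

B4 and B5 together: B4 ∪ B5 = {1, 2, 3, 4, 5, 6, 7, 8, 9, 10, 11, 12} — every feature is covered.
No single test has all 12 features (the largest, B1, has 9), so 2 is optimal.

2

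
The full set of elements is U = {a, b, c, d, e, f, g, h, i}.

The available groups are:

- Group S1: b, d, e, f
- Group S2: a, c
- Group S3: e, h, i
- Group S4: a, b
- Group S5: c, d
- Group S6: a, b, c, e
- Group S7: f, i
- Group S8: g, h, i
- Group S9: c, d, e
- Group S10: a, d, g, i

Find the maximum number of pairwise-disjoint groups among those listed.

S4, S8, S9 are pairwise disjoint (S4={a,b}; S8={g,h,i}; S9={c,d,e}).
Every remaining group overlaps one of these, and no 4 of the listed groups are pairwise disjoint, so 3 is the maximum.

3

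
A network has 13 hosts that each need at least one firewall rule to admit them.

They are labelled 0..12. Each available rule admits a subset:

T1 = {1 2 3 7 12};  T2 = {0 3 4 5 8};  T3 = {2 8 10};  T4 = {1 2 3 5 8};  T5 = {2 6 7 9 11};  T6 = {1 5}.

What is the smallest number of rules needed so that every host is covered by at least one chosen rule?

T1 and T2 and T3 and T5 together: T1 ∪ T2 ∪ T3 ∪ T5 = {0, 1, 2, 3, 4, 5, 6, 7, 8, 9, 10, 11, 12} — every host is covered.
Only T3 contains 10, so T3 is forced; the remaining 10 hosts need at least 3 more rules (each remaining rule adds at most 4) — so at least 4 rules are needed, and 4 is optimal.

4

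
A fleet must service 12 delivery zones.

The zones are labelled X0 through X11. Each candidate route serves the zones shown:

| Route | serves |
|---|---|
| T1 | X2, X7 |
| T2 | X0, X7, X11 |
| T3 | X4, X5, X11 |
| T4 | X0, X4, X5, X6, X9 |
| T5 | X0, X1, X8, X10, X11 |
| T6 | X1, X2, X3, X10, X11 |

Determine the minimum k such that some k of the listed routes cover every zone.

T2 and T4 and T5 and T6 together: T2 ∪ T4 ∪ T5 ∪ T6 = {X0, X1, X2, X3, X4, X5, X6, X7, X8, X9, X10, X11} — every zone is covered.
No 3 of the 6 routes cover everything (all 20 combinations miss at least one zone), so 4 is optimal.

4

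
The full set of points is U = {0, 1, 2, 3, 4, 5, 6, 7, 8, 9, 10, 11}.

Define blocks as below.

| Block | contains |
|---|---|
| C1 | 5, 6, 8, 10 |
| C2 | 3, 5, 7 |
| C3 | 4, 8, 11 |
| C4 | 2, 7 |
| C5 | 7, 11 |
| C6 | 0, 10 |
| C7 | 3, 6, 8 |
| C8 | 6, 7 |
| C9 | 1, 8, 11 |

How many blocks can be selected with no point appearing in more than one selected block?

3

C2, C3, C6 are pairwise disjoint (C2={3,5,7}; C3={4,8,11}; C6={0,10}).
Every remaining block overlaps one of these, and no 4 of the listed blocks are pairwise disjoint, so 3 is the maximum.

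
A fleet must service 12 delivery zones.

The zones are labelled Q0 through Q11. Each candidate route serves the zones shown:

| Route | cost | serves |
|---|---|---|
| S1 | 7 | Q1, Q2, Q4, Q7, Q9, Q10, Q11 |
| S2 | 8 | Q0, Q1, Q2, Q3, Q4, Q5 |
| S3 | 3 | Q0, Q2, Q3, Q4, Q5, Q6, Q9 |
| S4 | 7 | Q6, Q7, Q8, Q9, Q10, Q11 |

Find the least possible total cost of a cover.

S2, S4 together cover every zone (S2 ∪ S4 = {Q0, Q1, Q2, Q3, Q4, Q5, Q6, Q7, Q8, Q9, Q10, Q11}); total cost 8 + 7 = 15.
The greedy pick S3, S1, S4 costs 17; no covering selection beats 15.

15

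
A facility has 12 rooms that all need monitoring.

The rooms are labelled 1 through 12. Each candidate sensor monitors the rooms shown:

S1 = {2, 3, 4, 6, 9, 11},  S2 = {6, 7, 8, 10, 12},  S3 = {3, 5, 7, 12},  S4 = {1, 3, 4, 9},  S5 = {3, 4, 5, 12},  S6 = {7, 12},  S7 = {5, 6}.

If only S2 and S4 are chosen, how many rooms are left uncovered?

Union of S2, S4 = {1, 3, 4, 6, 7, 8, 9, 10, 12}.
Not covered: 2, 5, 11 — 3 rooms.

3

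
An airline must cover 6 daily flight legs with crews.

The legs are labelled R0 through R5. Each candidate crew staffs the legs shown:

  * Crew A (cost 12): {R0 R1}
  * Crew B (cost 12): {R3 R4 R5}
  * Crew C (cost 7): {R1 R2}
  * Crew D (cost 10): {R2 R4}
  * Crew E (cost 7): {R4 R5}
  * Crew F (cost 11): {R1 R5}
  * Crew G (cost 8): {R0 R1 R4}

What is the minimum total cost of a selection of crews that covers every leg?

B, C, G together cover every leg (B ∪ C ∪ G = {R0, R1, R2, R3, R4, R5}); total cost 12 + 7 + 8 = 27.
No covering selection has total cost below 27.

27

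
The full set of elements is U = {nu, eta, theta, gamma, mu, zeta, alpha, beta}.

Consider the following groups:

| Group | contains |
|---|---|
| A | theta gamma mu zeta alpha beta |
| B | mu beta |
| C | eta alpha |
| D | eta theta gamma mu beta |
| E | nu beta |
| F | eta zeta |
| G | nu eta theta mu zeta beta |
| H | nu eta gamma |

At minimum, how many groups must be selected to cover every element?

2

A and G together: A ∪ G = {nu, eta, theta, gamma, mu, zeta, alpha, beta} — every element is covered.
No single group has all 8 elements (the largest, A, has 6), so 2 is optimal.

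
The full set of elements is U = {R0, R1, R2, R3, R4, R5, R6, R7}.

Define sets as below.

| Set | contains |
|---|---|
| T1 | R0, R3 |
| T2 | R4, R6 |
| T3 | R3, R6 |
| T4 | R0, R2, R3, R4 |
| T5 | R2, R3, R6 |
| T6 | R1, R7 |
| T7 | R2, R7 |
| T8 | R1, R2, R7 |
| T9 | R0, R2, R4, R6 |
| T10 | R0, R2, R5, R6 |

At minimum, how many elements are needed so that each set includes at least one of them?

The 3 elements {R0, R6, R7} hit every set.
The sets T1, T2, T6 are pairwise disjoint, so any hitting set needs a separate element for each — at least 3. Hence 3 is optimal.

3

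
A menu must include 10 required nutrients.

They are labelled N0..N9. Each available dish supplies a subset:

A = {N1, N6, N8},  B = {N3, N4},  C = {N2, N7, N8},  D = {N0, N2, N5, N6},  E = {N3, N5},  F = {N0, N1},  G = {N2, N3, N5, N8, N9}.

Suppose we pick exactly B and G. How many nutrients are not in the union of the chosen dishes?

Union of B, G = {N2, N3, N4, N5, N8, N9}.
Not covered: N0, N1, N6, N7 — 4 nutrients.

4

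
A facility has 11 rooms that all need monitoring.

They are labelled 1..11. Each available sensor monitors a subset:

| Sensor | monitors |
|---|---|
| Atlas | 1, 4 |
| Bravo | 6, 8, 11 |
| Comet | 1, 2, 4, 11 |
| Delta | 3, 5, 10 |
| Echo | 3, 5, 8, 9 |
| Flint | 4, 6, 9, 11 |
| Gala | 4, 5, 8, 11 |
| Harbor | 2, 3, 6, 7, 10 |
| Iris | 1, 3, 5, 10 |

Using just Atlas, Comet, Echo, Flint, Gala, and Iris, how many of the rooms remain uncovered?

Union of Atlas, Comet, Echo, Flint, Gala, Iris = {1, 2, 3, 4, 5, 6, 8, 9, 10, 11}.
Not covered: 7 — 1 room.

1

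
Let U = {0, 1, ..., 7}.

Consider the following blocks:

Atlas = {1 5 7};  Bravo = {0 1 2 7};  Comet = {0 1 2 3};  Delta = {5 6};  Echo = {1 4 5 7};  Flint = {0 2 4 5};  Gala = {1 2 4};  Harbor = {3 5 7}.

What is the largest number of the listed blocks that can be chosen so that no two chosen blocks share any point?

Gala, Harbor are pairwise disjoint (Gala={1,2,4}; Harbor={3,5,7}).
Every remaining block overlaps one of these, and no 3 of the listed blocks are pairwise disjoint, so 2 is the maximum.

2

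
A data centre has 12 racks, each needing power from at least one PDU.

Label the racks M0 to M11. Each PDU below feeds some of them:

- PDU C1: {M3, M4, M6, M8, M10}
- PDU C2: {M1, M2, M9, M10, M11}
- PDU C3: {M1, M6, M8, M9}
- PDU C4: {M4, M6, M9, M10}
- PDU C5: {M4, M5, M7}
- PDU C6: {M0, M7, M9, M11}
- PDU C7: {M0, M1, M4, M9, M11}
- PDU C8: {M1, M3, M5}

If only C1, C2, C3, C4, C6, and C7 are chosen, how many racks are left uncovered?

Union of C1, C2, C3, C4, C6, C7 = {M0, M1, M2, M3, M4, M6, M7, M8, M9, M10, M11}.
Not covered: M5 — 1 rack.

1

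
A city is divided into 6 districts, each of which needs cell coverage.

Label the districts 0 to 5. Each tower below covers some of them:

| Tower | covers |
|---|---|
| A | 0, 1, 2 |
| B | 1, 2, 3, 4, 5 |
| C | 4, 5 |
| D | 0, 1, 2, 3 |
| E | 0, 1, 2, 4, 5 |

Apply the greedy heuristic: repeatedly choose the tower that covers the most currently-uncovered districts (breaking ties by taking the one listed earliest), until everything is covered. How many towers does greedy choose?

2

Greedy: pick B (covers 5 new) → pick A (covers 1 new). Total picks: 2.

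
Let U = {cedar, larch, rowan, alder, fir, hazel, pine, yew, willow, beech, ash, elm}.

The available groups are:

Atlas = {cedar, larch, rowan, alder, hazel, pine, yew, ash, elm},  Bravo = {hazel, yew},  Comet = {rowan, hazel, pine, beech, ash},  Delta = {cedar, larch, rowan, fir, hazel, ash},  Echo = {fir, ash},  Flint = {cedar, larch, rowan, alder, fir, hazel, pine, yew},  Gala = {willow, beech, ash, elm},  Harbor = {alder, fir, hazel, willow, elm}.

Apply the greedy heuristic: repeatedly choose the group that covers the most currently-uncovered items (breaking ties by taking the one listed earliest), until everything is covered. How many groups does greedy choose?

3

Greedy: pick Atlas (covers 9 new) → pick Gala (covers 2 new) → pick Delta (covers 1 new). Total picks: 3.
(The true minimum cover uses only 2 groups, so greedy is not optimal here.)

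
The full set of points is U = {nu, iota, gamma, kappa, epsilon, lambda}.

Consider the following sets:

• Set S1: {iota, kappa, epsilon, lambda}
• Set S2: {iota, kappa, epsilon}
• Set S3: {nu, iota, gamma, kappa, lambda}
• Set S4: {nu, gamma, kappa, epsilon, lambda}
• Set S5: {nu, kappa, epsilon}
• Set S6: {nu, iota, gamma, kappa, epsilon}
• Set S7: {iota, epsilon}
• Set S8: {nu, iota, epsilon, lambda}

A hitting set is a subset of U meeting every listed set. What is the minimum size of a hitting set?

The 2 points {kappa, epsilon} hit every set.
No single point lies in every set, so at least 2 are needed and 2 is optimal.

2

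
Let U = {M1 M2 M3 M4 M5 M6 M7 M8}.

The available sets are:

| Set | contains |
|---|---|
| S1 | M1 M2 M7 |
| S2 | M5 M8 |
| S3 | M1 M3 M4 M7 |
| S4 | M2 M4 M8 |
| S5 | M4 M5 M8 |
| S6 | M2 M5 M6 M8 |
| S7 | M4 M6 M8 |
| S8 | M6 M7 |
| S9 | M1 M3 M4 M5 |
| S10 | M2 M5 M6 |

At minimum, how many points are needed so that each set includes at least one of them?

H = {M5, M7, M8} meets every set (each contains at least one member of H), and |H| = 3.
No choice of 2 points meets every set, so 3 is the minimum.

3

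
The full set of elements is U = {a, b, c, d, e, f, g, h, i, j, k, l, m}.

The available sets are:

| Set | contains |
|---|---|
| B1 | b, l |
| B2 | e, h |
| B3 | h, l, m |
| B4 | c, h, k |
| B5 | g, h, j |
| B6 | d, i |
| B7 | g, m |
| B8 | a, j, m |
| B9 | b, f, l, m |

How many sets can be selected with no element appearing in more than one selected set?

4

B1, B2, B6, B7 are pairwise disjoint (B1={b,l}; B2={e,h}; B6={d,i}; B7={g,m}).
Every remaining set overlaps one of these, and no 5 of the listed sets are pairwise disjoint, so 4 is the maximum.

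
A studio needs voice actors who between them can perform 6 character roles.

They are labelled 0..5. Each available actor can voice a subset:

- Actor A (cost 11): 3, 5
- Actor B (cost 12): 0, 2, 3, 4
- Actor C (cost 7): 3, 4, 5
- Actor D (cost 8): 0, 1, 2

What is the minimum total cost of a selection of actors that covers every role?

15

C, D together cover every role (C ∪ D = {0, 1, 2, 3, 4, 5}); total cost 7 + 8 = 15.
No covering selection has total cost below 15.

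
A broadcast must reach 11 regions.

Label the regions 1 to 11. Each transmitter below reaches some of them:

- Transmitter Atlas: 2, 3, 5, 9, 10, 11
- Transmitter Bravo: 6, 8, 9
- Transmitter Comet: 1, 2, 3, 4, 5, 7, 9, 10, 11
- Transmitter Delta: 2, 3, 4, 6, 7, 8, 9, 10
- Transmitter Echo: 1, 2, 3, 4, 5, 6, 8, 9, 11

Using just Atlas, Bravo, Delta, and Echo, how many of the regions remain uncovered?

0

Union of Atlas, Bravo, Delta, Echo = {1, 2, 3, 4, 5, 6, 7, 8, 9, 10, 11} — that's every region, so 0 are uncovered.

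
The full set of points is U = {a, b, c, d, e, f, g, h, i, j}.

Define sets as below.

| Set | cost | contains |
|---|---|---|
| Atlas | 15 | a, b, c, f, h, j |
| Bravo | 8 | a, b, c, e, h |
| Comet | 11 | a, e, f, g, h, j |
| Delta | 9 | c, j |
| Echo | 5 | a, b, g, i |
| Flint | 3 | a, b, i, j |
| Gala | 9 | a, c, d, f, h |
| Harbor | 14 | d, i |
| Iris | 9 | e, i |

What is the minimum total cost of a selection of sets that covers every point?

23

Comet, Flint, Gala together cover every point (Comet ∪ Flint ∪ Gala = {a, b, c, d, e, f, g, h, i, j}); total cost 11 + 3 + 9 = 23.
The greedy pick Flint, Gala, Echo, Bravo costs 25; no covering selection beats 23.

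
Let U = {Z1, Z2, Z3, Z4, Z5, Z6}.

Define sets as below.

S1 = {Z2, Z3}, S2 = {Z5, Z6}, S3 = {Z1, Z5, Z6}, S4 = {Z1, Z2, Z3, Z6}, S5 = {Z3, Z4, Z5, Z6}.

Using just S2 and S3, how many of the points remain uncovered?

Union of S2, S3 = {Z1, Z5, Z6}.
Not covered: Z2, Z3, Z4 — 3 points.

3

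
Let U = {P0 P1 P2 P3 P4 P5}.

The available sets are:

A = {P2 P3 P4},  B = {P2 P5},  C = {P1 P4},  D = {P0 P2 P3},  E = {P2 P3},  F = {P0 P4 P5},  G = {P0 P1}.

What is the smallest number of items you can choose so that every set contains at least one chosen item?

Take H = {P1, P2, P5}. Each listed set contains at least one of these, so H is a hitting set of size 3.
No choice of 2 items meets every set, so 3 is the minimum.

3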